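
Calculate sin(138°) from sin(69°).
sin(138°) = 2 sin 69° cos 69° = 0.6691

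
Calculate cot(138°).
cot(138°) = -1.111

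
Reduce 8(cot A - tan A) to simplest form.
8(cot A - tan A) = 8(2 cot(2A)) (using Double angle)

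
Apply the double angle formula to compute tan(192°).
tan(192°) = 2 tan 96° / (1 - tan²96°) = 0.2126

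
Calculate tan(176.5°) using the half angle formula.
tan(176.5°) = sin 353° / (1 + cos 353°) = -0.06116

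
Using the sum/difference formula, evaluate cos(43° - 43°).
cos(43° - 43°) = cos 43° cos 43° + sin 43° sin 43° = 1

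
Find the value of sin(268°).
sin(268°) = -0.9994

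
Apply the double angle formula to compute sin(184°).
sin(184°) = 2 sin 92° cos 92° = -0.06976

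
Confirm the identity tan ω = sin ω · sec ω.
RHS = sin ω · (1/cos ω) = sin ω/cos ω = tan ω = LHS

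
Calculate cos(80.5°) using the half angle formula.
cos(80.5°) = √((1 + cos 161°)/2) = 0.165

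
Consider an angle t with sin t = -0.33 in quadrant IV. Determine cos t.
cos t = √(1 - sin²t) = 0.944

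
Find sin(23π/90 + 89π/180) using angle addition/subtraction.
sin(23π/90 + 89π/180) = sin 23π/90 cos 89π/180 + cos 23π/90 sin 89π/180 = √2/2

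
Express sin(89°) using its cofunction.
sin(89°) = cos(90° - 89°) = cos(1°)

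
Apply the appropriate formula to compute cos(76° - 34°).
cos(76° - 34°) = cos 76° cos 34° + sin 76° sin 34° = 0.7431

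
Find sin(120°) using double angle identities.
sin(120°) = 2 sin 60° cos 60° = √3/2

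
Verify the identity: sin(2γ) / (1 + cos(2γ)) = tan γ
LHS = 2 sin γ cos γ / (2cos²γ) = sin γ/cos γ = tan γ = RHS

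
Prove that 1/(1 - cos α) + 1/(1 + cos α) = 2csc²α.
LHS = [(1 + cos α) + (1 - cos α)] / [(1 - cos α)(1 + cos α)] = 2/(1 - cos²α) = 2/sin²α = 2csc²α = RHS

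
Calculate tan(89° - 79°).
tan(89° - 79°) = (tan 89° - tan 79°)/(1 + tan 89° tan 79°) = 0.1763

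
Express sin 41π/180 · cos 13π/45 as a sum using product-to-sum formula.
sin 41π/180 cos 13π/45 = (1/2)[sin(41π/180+13π/45) + sin(41π/180-13π/45)]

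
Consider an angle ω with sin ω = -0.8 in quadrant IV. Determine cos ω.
cos ω = √(1 - sin²ω) = 0.6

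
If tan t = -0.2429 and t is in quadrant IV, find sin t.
sin t = -0.236 (using tan²t + 1 = sec²t)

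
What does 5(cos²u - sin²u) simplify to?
5(cos²u - sin²u) = 5(cos(2u)) (using Double angle)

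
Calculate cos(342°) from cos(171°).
cos(342°) = cos²171° - sin²171° = 0.9511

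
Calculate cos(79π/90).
cos(79π/90) = -0.9272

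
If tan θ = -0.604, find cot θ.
cot θ = 1/tan θ = -1.656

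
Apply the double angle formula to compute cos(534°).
cos(534°) = 1 - 2sin²267° = -0.9945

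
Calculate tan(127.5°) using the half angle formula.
tan(127.5°) = sin 255° / (1 + cos 255°) = -1.303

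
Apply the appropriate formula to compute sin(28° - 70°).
sin(28° - 70°) = sin 28° cos 70° - cos 28° sin 70° = -0.6691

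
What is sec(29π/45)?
sec(29π/45) = -2.281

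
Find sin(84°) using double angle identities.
sin(84°) = 2 sin 42° cos 42° = 0.9945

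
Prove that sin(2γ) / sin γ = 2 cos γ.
LHS = 2 sin γ cos γ / sin γ = 2 cos γ = RHS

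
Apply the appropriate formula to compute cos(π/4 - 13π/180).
cos(π/4 - 13π/180) = cos π/4 cos 13π/180 + sin π/4 sin 13π/180 = 0.848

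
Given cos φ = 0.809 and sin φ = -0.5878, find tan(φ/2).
tan(φ/2) = sin φ / (1 + cos φ) = -0.3249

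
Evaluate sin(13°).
sin(13°) = 0.225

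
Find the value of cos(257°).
cos(257°) = -0.225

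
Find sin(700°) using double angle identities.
sin(700°) = 2 sin 350° cos 350° = -0.342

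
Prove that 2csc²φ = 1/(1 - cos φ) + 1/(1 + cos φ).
RHS = [(1 + cos φ) + (1 - cos φ)] / [(1 - cos φ)(1 + cos φ)] = 2/(1 - cos²φ) = 2/sin²φ = 2csc²φ = LHS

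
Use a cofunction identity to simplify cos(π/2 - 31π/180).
cos(π/2 - 31π/180) = sin(31π/180)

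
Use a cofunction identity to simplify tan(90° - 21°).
tan(90° - 21°) = cot(21°)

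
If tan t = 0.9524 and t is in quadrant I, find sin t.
sin t = 0.6897 (using tan²t + 1 = sec²t)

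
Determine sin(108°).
sin(108°) = 0.9511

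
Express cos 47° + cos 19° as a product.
cos 47° + cos 19° = 2 cos(33°) cos(14°)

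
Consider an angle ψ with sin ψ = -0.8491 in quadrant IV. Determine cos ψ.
cos ψ = √(1 - sin²ψ) = 0.5282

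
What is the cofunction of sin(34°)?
sin(34°) = cos(90° - 34°) = cos(56°)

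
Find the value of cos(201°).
cos(201°) = -0.9336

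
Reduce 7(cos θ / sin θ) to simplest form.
7(cos θ / sin θ) = 7(cot θ) (using Quotient identity)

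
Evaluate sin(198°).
sin(198°) = -0.309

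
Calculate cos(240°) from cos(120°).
cos(240°) = cos²120° - sin²120° = -1/2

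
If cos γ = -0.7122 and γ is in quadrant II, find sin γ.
sin γ = 0.702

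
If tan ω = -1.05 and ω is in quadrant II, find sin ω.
sin ω = 0.7241 (using tan²ω + 1 = sec²ω)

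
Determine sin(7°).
sin(7°) = 0.1219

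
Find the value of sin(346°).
sin(346°) = -0.2419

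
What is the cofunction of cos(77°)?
cos(77°) = sin(90° - 77°) = sin(13°)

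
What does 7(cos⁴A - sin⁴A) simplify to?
7(cos⁴A - sin⁴A) = 7(cos(2A)) (using Factoring + double angle)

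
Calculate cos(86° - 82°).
cos(86° - 82°) = cos 86° cos 82° + sin 86° sin 82° = 0.9976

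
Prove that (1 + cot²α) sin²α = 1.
LHS = csc²α · sin²α = (1/sin²α) · sin²α = 1 = RHS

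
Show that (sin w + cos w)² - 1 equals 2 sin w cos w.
LHS = sin²w + 2 sin w cos w + cos²w - 1 = (sin²w + cos²w) + 2 sin w cos w - 1 = 1 + 2 sin w cos w - 1 = 2 sin w cos w = RHS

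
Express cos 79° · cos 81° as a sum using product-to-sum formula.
cos 79° cos 81° = (1/2)[cos(79°-81°) + cos(79°+81°)]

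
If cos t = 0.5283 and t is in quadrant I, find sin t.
sin t = 0.8491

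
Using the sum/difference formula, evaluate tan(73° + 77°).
tan(73° + 77°) = (tan 73° + tan 77°)/(1 - tan 73° tan 77°) = -√3/3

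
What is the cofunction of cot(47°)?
cot(47°) = tan(90° - 47°) = tan(43°)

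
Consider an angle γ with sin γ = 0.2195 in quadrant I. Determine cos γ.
cos γ = √(1 - sin²γ) = 0.9756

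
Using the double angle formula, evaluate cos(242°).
cos(242°) = cos²121° - sin²121° = -0.4695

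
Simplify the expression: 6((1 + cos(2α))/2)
6((1 + cos(2α))/2) = 6(cos²α) (using Power reduction)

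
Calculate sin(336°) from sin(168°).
sin(336°) = 2 sin 168° cos 168° = -0.4067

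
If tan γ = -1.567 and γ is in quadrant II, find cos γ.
cos γ = -0.538 (using tan²γ + 1 = sec²γ)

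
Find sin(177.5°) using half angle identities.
sin(177.5°) = √((1 - cos 355°)/2) = 0.04362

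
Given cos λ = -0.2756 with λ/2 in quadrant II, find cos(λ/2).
cos(λ/2) = ±√((1 + cos λ)/2); negative since λ/2 ∈ QII, so cos(λ/2) = -0.6018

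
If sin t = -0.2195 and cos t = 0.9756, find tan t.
tan t = sin t / cos t = -0.225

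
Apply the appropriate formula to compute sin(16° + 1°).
sin(16° + 1°) = sin 16° cos 1° + cos 16° sin 1° = 0.2924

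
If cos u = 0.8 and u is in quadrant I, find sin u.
sin u = 0.6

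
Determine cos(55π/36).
cos(55π/36) = 0.08716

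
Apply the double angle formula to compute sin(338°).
sin(338°) = 2 sin 169° cos 169° = -0.3746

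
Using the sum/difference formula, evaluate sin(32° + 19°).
sin(32° + 19°) = sin 32° cos 19° + cos 32° sin 19° = 0.7771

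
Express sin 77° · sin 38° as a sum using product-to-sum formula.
sin 77° sin 38° = (1/2)[cos(77°-38°) - cos(77°+38°)]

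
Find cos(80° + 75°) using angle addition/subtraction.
cos(80° + 75°) = cos 80° cos 75° - sin 80° sin 75° = -0.9063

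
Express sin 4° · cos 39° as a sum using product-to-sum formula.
sin 4° cos 39° = (1/2)[sin(4°+39°) + sin(4°-39°)]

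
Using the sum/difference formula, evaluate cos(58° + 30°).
cos(58° + 30°) = cos 58° cos 30° - sin 58° sin 30° = 0.0349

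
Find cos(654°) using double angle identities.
cos(654°) = cos²327° - sin²327° = 0.4067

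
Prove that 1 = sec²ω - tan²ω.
RHS = 1/cos²ω - sin²ω/cos²ω = (1 - sin²ω)/cos²ω = cos²ω/cos²ω = 1 = LHS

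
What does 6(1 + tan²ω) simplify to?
6(1 + tan²ω) = 6(sec²ω) (using Pythagorean identity)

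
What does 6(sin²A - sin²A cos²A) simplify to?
6(sin²A - sin²A cos²A) = 6(sin⁴A) (using Factoring)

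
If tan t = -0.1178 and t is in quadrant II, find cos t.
cos t = -0.9931 (using tan²t + 1 = sec²t)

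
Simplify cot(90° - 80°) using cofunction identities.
cot(90° - 80°) = tan(80°)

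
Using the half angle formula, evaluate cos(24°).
cos(24°) = √((1 + cos 48°)/2) = 0.9135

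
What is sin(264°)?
sin(264°) = -0.9945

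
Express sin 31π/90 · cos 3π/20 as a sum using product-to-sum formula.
sin 31π/90 cos 3π/20 = (1/2)[sin(31π/90+3π/20) + sin(31π/90-3π/20)]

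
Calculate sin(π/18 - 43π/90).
sin(π/18 - 43π/90) = sin π/18 cos 43π/90 - cos π/18 sin 43π/90 = -0.9703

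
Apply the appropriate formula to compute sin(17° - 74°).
sin(17° - 74°) = sin 17° cos 74° - cos 17° sin 74° = -0.8387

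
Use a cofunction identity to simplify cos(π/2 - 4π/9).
cos(π/2 - 4π/9) = sin(4π/9)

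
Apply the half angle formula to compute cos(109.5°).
cos(109.5°) = -√((1 + cos 219°)/2) = -0.3338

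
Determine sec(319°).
sec(319°) = 1.325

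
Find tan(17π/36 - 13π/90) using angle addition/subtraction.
tan(17π/36 - 13π/90) = (tan 17π/36 - tan 13π/90)/(1 + tan 17π/36 tan 13π/90) = 1.664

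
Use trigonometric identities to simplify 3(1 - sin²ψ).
3(1 - sin²ψ) = 3(cos²ψ) (using Pythagorean identity)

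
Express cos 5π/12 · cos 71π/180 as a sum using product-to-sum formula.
cos 5π/12 cos 71π/180 = (1/2)[cos(5π/12-71π/180) + cos(5π/12+71π/180)]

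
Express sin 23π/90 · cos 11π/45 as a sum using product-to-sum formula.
sin 23π/90 cos 11π/45 = (1/2)[sin(23π/90+11π/45) + sin(23π/90-11π/45)]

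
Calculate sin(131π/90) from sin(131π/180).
sin(131π/90) = 2 sin 131π/180 cos 131π/180 = -0.9903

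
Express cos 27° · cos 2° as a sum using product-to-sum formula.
cos 27° cos 2° = (1/2)[cos(27°-2°) + cos(27°+2°)]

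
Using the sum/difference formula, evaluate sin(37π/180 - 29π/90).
sin(37π/180 - 29π/90) = sin 37π/180 cos 29π/90 - cos 37π/180 sin 29π/90 = -0.3584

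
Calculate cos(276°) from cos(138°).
cos(276°) = cos²138° - sin²138° = 0.1045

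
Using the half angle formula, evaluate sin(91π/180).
sin(91π/180) = √((1 - cos 91π/90)/2) = 0.9998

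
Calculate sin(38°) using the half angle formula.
sin(38°) = √((1 - cos 76°)/2) = 0.6157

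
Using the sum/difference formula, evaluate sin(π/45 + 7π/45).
sin(π/45 + 7π/45) = sin π/45 cos 7π/45 + cos π/45 sin 7π/45 = 0.5299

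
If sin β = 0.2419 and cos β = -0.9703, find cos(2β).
cos(2β) = cos²β - sin²β = 0.883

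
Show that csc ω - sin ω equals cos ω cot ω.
LHS = 1/sin ω - sin ω = (1 - sin²ω)/sin ω = cos²ω/sin ω = cos ω · (cos ω/sin ω) = cos ω cot ω = RHS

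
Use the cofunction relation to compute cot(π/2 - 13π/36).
cot(π/2 - 13π/36) = tan(13π/36) = 2.145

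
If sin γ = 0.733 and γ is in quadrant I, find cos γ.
cos γ = 0.6802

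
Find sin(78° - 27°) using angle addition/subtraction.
sin(78° - 27°) = sin 78° cos 27° - cos 78° sin 27° = 0.7771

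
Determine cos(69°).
cos(69°) = 0.3584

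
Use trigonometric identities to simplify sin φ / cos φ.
sin φ / cos φ = tan φ (using Quotient identity)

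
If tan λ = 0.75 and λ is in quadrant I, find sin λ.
sin λ = 0.6 (using tan²λ + 1 = sec²λ)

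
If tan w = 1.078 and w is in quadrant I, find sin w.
sin w = 0.7331 (using tan²w + 1 = sec²w)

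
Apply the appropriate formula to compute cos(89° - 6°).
cos(89° - 6°) = cos 89° cos 6° + sin 89° sin 6° = 0.1219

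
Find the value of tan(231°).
tan(231°) = 1.235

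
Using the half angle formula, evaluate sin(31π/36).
sin(31π/36) = √((1 - cos 31π/18)/2) = 0.4226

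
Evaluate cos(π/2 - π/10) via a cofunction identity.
cos(π/2 - π/10) = sin(π/10) = 0.309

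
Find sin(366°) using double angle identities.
sin(366°) = 2 sin 183° cos 183° = 0.1045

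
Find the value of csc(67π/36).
csc(67π/36) = -2.366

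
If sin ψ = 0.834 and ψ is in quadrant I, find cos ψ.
cos ψ = 0.5518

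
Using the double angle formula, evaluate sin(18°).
sin(18°) = 2 sin 9° cos 9° = 0.309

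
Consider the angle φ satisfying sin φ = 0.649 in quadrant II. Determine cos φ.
cos φ = ±√(1 - sin²φ) = -0.7608 (negative in QII)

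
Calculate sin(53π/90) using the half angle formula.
sin(53π/90) = √((1 - cos 53π/45)/2) = 0.9613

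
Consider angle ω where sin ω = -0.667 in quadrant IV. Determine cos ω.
cos ω = √(1 - sin²ω) = 0.7451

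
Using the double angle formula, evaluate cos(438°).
cos(438°) = cos²219° - sin²219° = 0.2079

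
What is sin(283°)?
sin(283°) = -0.9744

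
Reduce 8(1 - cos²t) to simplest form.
8(1 - cos²t) = 8(sin²t) (using Pythagorean identity)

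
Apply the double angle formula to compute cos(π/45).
cos(π/45) = cos²π/90 - sin²π/90 = 0.9976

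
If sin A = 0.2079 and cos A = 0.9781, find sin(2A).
sin(2A) = 2 sin A cos A = 0.4067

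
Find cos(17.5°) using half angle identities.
cos(17.5°) = √((1 + cos 35°)/2) = 0.9537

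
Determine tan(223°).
tan(223°) = 0.9325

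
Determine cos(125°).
cos(125°) = -0.5736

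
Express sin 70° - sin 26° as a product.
sin 70° - sin 26° = 2 cos(48°) sin(22°)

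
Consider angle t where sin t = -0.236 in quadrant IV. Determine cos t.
cos t = √(1 - sin²t) = 0.9718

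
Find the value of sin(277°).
sin(277°) = -0.9925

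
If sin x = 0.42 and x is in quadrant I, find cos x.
cos x = 0.9075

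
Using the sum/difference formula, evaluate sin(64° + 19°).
sin(64° + 19°) = sin 64° cos 19° + cos 64° sin 19° = 0.9925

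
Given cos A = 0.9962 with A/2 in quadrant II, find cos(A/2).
cos(A/2) = ±√((1 + cos A)/2); negative since A/2 ∈ QII, so cos(A/2) = -0.999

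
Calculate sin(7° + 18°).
sin(7° + 18°) = sin 7° cos 18° + cos 7° sin 18° = 0.4226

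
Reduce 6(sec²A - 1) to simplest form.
6(sec²A - 1) = 6(tan²A) (using Pythagorean identity)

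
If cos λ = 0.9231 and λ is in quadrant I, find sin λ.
sin λ = 0.3846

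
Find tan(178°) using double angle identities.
tan(178°) = 2 tan 89° / (1 - tan²89°) = -0.03492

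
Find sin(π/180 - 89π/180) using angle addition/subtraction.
sin(π/180 - 89π/180) = sin π/180 cos 89π/180 - cos π/180 sin 89π/180 = -0.9994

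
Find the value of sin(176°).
sin(176°) = 0.06976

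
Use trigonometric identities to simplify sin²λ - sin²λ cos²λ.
sin²λ - sin²λ cos²λ = sin⁴λ (using Factoring)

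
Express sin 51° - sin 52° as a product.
sin 51° - sin 52° = 2 cos(51.5°) sin(-0.5°)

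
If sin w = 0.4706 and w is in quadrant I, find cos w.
cos w = 0.8823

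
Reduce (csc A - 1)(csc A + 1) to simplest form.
(csc A - 1)(csc A + 1) = cot²A (using Diff. of squares)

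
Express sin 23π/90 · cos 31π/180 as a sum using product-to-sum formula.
sin 23π/90 cos 31π/180 = (1/2)[sin(23π/90+31π/180) + sin(23π/90-31π/180)]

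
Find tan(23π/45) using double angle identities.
tan(23π/45) = 2 tan 23π/90 / (1 - tan²23π/90) = -28.64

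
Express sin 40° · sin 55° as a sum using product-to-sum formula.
sin 40° sin 55° = (1/2)[cos(40°-55°) - cos(40°+55°)]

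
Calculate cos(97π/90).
cos(97π/90) = -0.9703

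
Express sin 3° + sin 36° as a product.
sin 3° + sin 36° = 2 sin(19.5°) cos(-16.5°)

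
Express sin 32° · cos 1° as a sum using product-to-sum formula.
sin 32° cos 1° = (1/2)[sin(32°+1°) + sin(32°-1°)]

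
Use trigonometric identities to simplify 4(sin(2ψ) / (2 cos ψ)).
4(sin(2ψ) / (2 cos ψ)) = 4(sin ψ) (using Double angle)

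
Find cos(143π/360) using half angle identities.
cos(143π/360) = √((1 + cos 143π/180)/2) = 0.3173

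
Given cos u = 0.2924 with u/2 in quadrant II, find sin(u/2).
sin(u/2) = ±√((1 - cos u)/2); positive since u/2 ∈ QII, so sin(u/2) = 0.5948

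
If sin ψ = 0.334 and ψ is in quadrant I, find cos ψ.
cos ψ = 0.9426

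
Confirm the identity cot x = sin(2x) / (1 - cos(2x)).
RHS = 2 sin x cos x / (2sin²x) = cos x/sin x = cot x = LHS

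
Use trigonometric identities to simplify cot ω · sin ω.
cot ω · sin ω = cos ω (using Quotient identity)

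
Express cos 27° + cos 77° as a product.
cos 27° + cos 77° = 2 cos(52°) cos(-25°)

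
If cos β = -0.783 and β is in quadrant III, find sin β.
sin β = -0.622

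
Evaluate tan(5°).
tan(5°) = 0.08749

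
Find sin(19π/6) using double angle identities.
sin(19π/6) = 2 sin 19π/12 cos 19π/12 = -1/2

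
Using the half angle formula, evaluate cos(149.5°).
cos(149.5°) = -√((1 + cos 299°)/2) = -0.8616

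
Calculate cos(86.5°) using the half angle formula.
cos(86.5°) = √((1 + cos 173°)/2) = 0.06105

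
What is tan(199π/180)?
tan(199π/180) = 0.3443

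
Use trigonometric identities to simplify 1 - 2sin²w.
1 - 2sin²w = cos(2w) (using Double angle)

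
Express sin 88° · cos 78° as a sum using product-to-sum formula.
sin 88° cos 78° = (1/2)[sin(88°+78°) + sin(88°-78°)]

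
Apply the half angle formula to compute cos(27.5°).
cos(27.5°) = √((1 + cos 55°)/2) = 0.887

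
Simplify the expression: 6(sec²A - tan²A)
6(sec²A - tan²A) = 6 (using Pythagorean identity)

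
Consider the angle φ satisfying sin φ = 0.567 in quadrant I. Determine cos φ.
cos φ = √(1 - sin²φ) = 0.8237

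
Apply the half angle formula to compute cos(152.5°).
cos(152.5°) = -√((1 + cos 305°)/2) = -0.887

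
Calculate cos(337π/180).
cos(337π/180) = 0.9205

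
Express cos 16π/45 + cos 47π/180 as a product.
cos 16π/45 + cos 47π/180 = 2 cos(37π/120) cos(17π/360)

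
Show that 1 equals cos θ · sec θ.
RHS = cos θ · (1/cos θ) = 1 = LHS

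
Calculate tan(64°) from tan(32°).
tan(64°) = 2 tan 32° / (1 - tan²32°) = 2.05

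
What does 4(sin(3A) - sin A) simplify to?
4(sin(3A) - sin A) = 4(2 cos(2A) sin A) (using Sum-to-product)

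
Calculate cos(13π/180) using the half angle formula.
cos(13π/180) = √((1 + cos 13π/90)/2) = 0.9744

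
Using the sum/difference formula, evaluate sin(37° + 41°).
sin(37° + 41°) = sin 37° cos 41° + cos 37° sin 41° = 0.9781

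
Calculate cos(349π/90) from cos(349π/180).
cos(349π/90) = cos²349π/180 - sin²349π/180 = 0.9272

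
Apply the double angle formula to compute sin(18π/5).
sin(18π/5) = 2 sin 9π/5 cos 9π/5 = -0.9511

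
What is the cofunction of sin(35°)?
sin(35°) = cos(90° - 35°) = cos(55°)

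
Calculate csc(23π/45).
csc(23π/45) = 1.001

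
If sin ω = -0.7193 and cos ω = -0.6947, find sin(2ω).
sin(2ω) = 2 sin ω cos ω = 0.9994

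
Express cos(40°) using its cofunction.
cos(40°) = sin(90° - 40°) = sin(50°)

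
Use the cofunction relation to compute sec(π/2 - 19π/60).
sec(π/2 - 19π/60) = csc(19π/60) = 1.192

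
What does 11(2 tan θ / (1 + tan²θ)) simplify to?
11(2 tan θ / (1 + tan²θ)) = 11(sin(2θ)) (using Double angle)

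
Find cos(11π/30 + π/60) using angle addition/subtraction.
cos(11π/30 + π/60) = cos 11π/30 cos π/60 - sin 11π/30 sin π/60 = 0.3584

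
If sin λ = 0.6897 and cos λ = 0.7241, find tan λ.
tan λ = sin λ / cos λ = 0.9525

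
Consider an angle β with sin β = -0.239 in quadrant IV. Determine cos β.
cos β = √(1 - sin²β) = 0.971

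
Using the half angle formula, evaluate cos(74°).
cos(74°) = √((1 + cos 148°)/2) = 0.2756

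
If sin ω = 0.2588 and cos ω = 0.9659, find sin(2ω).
sin(2ω) = 2 sin ω cos ω = 0.4999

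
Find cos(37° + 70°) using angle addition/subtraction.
cos(37° + 70°) = cos 37° cos 70° - sin 37° sin 70° = -0.2924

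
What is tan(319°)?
tan(319°) = -0.8693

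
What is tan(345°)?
tan(345°) = -(2-√3)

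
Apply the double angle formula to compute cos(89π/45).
cos(89π/45) = cos²89π/90 - sin²89π/90 = 0.9976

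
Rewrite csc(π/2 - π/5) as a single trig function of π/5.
csc(π/2 - π/5) = sec(π/5)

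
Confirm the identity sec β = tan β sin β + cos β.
RHS = sin²β/cos β + cos β = (sin²β + cos²β)/cos β = 1/cos β = sec β = LHS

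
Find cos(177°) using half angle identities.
cos(177°) = -√((1 + cos 354°)/2) = -0.9986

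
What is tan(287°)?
tan(287°) = -3.271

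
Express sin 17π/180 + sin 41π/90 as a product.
sin 17π/180 + sin 41π/90 = 2 sin(11π/40) cos(-13π/72)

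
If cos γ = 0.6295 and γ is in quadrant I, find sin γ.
sin γ = 0.777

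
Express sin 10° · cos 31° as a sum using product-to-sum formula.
sin 10° cos 31° = (1/2)[sin(10°+31°) + sin(10°-31°)]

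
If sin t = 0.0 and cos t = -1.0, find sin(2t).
sin(2t) = 2 sin t cos t = 0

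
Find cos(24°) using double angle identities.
cos(24°) = cos²12° - sin²12° = 0.9135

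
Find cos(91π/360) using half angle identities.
cos(91π/360) = √((1 + cos 91π/180)/2) = 0.7009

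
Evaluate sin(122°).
sin(122°) = 0.848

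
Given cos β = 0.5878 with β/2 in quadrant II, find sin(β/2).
sin(β/2) = ±√((1 - cos β)/2); positive since β/2 ∈ QII, so sin(β/2) = 0.454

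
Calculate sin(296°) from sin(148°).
sin(296°) = 2 sin 148° cos 148° = -0.8988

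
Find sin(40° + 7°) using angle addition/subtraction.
sin(40° + 7°) = sin 40° cos 7° + cos 40° sin 7° = 0.7314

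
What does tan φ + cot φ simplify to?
tan φ + cot φ = sec φ csc φ (using Quotient identities)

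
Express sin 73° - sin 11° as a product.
sin 73° - sin 11° = 2 cos(42°) sin(31°)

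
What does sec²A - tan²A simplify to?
sec²A - tan²A = 1 (using Pythagorean identity)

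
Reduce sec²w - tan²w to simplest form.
sec²w - tan²w = 1 (using Pythagorean identity)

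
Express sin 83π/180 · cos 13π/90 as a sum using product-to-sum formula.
sin 83π/180 cos 13π/90 = (1/2)[sin(83π/180+13π/90) + sin(83π/180-13π/90)]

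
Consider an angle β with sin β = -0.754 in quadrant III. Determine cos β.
cos β = ±√(1 - sin²β) = -0.6569 (negative in QIII)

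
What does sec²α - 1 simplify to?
sec²α - 1 = tan²α (using Pythagorean identity)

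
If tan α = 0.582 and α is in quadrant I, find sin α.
sin α = 0.503 (using tan²α + 1 = sec²α)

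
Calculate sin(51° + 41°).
sin(51° + 41°) = sin 51° cos 41° + cos 51° sin 41° = 0.9994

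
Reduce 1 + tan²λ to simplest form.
1 + tan²λ = sec²λ (using Pythagorean identity)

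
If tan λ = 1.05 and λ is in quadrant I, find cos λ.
cos λ = 0.6897 (using tan²λ + 1 = sec²λ)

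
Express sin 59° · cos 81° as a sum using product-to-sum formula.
sin 59° cos 81° = (1/2)[sin(59°+81°) + sin(59°-81°)]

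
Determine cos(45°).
cos(45°) = √2/2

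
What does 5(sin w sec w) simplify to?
5(sin w sec w) = 5(tan w) (using Reciprocal + quotient)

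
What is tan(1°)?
tan(1°) = 0.01746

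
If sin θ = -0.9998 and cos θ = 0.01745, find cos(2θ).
cos(2θ) = cos²θ - sin²θ = -0.9993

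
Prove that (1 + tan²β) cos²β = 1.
LHS = sec²β · cos²β = (1/cos²β) · cos²β = 1 = RHS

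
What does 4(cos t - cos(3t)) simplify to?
4(cos t - cos(3t)) = 4(2 sin(2t) sin t) (using Sum-to-product)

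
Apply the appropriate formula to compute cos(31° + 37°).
cos(31° + 37°) = cos 31° cos 37° - sin 31° sin 37° = 0.3746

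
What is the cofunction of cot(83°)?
cot(83°) = tan(90° - 83°) = tan(7°)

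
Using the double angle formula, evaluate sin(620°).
sin(620°) = 2 sin 310° cos 310° = -0.9848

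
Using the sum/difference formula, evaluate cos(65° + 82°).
cos(65° + 82°) = cos 65° cos 82° - sin 65° sin 82° = -0.8387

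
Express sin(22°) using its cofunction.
sin(22°) = cos(90° - 22°) = cos(68°)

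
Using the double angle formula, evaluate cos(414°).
cos(414°) = cos²207° - sin²207° = 0.5878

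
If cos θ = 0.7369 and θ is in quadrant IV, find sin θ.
sin θ = -0.676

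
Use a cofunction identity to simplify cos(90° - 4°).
cos(90° - 4°) = sin(4°)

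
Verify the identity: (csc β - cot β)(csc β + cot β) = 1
LHS = csc²β - cot²β = (1 + cot²β) - cot²β = 1 = RHS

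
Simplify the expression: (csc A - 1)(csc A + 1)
(csc A - 1)(csc A + 1) = cot²A (using Diff. of squares)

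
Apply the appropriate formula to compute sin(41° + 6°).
sin(41° + 6°) = sin 41° cos 6° + cos 41° sin 6° = 0.7314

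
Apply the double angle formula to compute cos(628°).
cos(628°) = cos²314° - sin²314° = -0.0349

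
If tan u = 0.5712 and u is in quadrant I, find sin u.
sin u = 0.496 (using tan²u + 1 = sec²u)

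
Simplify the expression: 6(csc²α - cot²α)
6(csc²α - cot²α) = 6 (using Pythagorean identity)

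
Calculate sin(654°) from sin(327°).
sin(654°) = 2 sin 327° cos 327° = -0.9135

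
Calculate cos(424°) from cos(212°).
cos(424°) = cos²212° - sin²212° = 0.4384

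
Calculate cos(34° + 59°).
cos(34° + 59°) = cos 34° cos 59° - sin 34° sin 59° = -0.05234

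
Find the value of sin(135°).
sin(135°) = √2/2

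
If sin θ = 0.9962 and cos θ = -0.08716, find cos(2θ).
cos(2θ) = cos²θ - sin²θ = -0.9848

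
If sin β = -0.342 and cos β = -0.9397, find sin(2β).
sin(2β) = 2 sin β cos β = 0.6428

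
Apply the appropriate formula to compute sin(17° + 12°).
sin(17° + 12°) = sin 17° cos 12° + cos 17° sin 12° = 0.4848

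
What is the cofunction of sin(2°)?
sin(2°) = cos(90° - 2°) = cos(88°)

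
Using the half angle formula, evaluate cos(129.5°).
cos(129.5°) = -√((1 + cos 259°)/2) = -0.6361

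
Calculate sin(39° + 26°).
sin(39° + 26°) = sin 39° cos 26° + cos 39° sin 26° = 0.9063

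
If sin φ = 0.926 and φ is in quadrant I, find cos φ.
cos φ = 0.3775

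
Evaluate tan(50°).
tan(50°) = 1.192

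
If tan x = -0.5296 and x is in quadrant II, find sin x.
sin x = 0.468 (using tan²x + 1 = sec²x)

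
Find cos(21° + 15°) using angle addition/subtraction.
cos(21° + 15°) = cos 21° cos 15° - sin 21° sin 15° = 0.809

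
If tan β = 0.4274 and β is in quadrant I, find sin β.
sin β = 0.393 (using tan²β + 1 = sec²β)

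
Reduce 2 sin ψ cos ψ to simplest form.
2 sin ψ cos ψ = sin(2ψ) (using Double angle)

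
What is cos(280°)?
cos(280°) = 0.1736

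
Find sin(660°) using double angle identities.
sin(660°) = 2 sin 330° cos 330° = -√3/2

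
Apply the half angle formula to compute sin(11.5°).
sin(11.5°) = √((1 - cos 23°)/2) = 0.1994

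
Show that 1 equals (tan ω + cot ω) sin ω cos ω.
RHS = (sin ω/cos ω + cos ω/sin ω) sin ω cos ω = ((sin²ω + cos²ω)/(sin ω cos ω)) · sin ω cos ω = sin²ω + cos²ω = 1 = LHS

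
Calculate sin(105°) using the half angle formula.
sin(105°) = √((1 - cos 210°)/2) = (√6+√2)/4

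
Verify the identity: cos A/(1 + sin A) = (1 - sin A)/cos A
RHS = (1 - sin A)(1 + sin A) / (cos A(1 + sin A)) = (1 - sin²A) / (cos A(1 + sin A)) = cos²A / (cos A(1 + sin A)) = cos A/(1 + sin A) = LHS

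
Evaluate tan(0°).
tan(0°) = 0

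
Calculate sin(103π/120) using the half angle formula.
sin(103π/120) = √((1 - cos 103π/60)/2) = 0.4305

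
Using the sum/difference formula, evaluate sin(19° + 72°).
sin(19° + 72°) = sin 19° cos 72° + cos 19° sin 72° = 0.9998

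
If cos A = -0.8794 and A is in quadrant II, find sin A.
sin A = 0.4761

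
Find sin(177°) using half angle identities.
sin(177°) = √((1 - cos 354°)/2) = 0.05234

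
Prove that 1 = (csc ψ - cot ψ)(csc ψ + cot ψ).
RHS = csc²ψ - cot²ψ = (1 + cot²ψ) - cot²ψ = 1 = LHS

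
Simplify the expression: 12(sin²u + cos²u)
12(sin²u + cos²u) = 12 (using Pythagorean identity)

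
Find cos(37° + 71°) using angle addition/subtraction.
cos(37° + 71°) = cos 37° cos 71° - sin 37° sin 71° = -0.309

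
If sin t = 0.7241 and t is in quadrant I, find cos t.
cos t = 0.6897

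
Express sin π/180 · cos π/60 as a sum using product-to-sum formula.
sin π/180 cos π/60 = (1/2)[sin(π/180+π/60) + sin(π/180-π/60)]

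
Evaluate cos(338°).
cos(338°) = 0.9272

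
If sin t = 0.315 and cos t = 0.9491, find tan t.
tan t = sin t / cos t = 0.3319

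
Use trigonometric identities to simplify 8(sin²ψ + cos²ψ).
8(sin²ψ + cos²ψ) = 8 (using Pythagorean identity)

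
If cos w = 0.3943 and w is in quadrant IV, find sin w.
sin w = -0.919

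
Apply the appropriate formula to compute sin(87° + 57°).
sin(87° + 57°) = sin 87° cos 57° + cos 87° sin 57° = 0.5878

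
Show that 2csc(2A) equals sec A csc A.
LHS = 2/sin(2A) = 2/(2 sin A cos A) = 1/(sin A cos A) = (1/cos A)(1/sin A) = sec A csc A = RHS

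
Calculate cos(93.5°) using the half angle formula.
cos(93.5°) = -√((1 + cos 187°)/2) = -0.06105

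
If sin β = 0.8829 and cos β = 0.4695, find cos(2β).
cos(2β) = cos²β - sin²β = -0.5591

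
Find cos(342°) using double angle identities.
cos(342°) = 1 - 2sin²171° = 0.9511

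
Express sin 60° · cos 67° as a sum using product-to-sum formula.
sin 60° cos 67° = (1/2)[sin(60°+67°) + sin(60°-67°)]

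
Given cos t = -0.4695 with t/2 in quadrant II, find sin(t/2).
sin(t/2) = ±√((1 - cos t)/2); positive since t/2 ∈ QII, so sin(t/2) = 0.8572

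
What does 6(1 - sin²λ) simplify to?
6(1 - sin²λ) = 6(cos²λ) (using Pythagorean identity)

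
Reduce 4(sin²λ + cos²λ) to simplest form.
4(sin²λ + cos²λ) = 4 (using Pythagorean identity)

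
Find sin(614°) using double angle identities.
sin(614°) = 2 sin 307° cos 307° = -0.9613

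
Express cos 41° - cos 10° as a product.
cos 41° - cos 10° = -2 sin(25.5°) sin(15.5°)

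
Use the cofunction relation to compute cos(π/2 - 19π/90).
cos(π/2 - 19π/90) = sin(19π/90) = 0.6157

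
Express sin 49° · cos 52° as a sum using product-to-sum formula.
sin 49° cos 52° = (1/2)[sin(49°+52°) + sin(49°-52°)]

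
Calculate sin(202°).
sin(202°) = -0.3746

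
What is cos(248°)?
cos(248°) = -0.3746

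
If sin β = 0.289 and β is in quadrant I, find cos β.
cos β = 0.9573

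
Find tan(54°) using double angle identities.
tan(54°) = 2 tan 27° / (1 - tan²27°) = 1.376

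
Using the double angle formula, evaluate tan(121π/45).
tan(121π/45) = 2 tan 121π/90 / (1 - tan²121π/90) = -1.483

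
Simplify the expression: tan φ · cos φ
tan φ · cos φ = sin φ (using Quotient identity)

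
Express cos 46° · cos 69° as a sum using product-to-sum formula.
cos 46° cos 69° = (1/2)[cos(46°-69°) + cos(46°+69°)]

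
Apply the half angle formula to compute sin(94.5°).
sin(94.5°) = √((1 - cos 189°)/2) = 0.9969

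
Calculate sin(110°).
sin(110°) = 0.9397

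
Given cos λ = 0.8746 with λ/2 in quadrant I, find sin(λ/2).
sin(λ/2) = ±√((1 - cos λ)/2); positive since λ/2 ∈ QI, so sin(λ/2) = 0.2504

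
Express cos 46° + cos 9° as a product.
cos 46° + cos 9° = 2 cos(27.5°) cos(18.5°)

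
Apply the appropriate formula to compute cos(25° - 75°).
cos(25° - 75°) = cos 25° cos 75° + sin 25° sin 75° = 0.6428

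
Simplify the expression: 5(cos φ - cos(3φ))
5(cos φ - cos(3φ)) = 5(2 sin(2φ) sin φ) (using Sum-to-product)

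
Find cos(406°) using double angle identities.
cos(406°) = cos²203° - sin²203° = 0.6947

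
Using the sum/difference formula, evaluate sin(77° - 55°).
sin(77° - 55°) = sin 77° cos 55° - cos 77° sin 55° = 0.3746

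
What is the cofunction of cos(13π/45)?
cos(13π/45) = sin(π/2 - 13π/45) = sin(19π/90)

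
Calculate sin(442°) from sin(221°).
sin(442°) = 2 sin 221° cos 221° = 0.9903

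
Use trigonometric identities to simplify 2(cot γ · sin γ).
2(cot γ · sin γ) = 2(cos γ) (using Quotient identity)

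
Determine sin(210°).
sin(210°) = -1/2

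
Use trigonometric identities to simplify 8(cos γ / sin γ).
8(cos γ / sin γ) = 8(cot γ) (using Quotient identity)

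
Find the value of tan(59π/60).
tan(59π/60) = -0.05241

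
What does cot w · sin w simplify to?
cot w · sin w = cos w (using Quotient identity)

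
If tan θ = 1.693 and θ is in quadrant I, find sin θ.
sin θ = 0.861 (using tan²θ + 1 = sec²θ)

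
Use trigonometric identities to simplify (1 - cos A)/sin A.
(1 - cos A)/sin A = tan(A/2) (using Half angle)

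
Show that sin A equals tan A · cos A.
RHS = (sin A/cos A) · cos A = sin A = LHS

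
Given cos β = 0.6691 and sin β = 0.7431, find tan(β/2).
tan(β/2) = sin β / (1 + cos β) = 0.4452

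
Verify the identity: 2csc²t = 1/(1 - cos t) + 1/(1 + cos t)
RHS = [(1 + cos t) + (1 - cos t)] / [(1 - cos t)(1 + cos t)] = 2/(1 - cos²t) = 2/sin²t = 2csc²t = LHS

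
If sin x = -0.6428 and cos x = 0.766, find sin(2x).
sin(2x) = 2 sin x cos x = -0.9848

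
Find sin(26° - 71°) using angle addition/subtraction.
sin(26° - 71°) = sin 26° cos 71° - cos 26° sin 71° = -√2/2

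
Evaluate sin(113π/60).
sin(113π/60) = -0.3584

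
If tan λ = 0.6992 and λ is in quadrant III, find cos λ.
cos λ = -0.8195 (using tan²λ + 1 = sec²λ)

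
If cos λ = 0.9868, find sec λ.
sec λ = 1/cos λ = 1.013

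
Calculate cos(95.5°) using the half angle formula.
cos(95.5°) = -√((1 + cos 191°)/2) = -0.09585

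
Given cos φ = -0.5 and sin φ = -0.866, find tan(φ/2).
tan(φ/2) = sin φ / (1 + cos φ) = -1.732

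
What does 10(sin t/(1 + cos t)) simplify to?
10(sin t/(1 + cos t)) = 10(tan(t/2)) (using Half angle)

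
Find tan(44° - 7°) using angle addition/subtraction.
tan(44° - 7°) = (tan 44° - tan 7°)/(1 + tan 44° tan 7°) = 0.7536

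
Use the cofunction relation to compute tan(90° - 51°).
tan(90° - 51°) = cot(51°) = 0.8098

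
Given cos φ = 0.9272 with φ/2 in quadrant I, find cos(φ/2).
cos(φ/2) = ±√((1 + cos φ)/2); positive since φ/2 ∈ QI, so cos(φ/2) = 0.9816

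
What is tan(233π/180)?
tan(233π/180) = 1.327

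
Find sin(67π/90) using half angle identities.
sin(67π/90) = √((1 - cos 67π/45)/2) = 0.7193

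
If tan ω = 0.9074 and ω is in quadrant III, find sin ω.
sin ω = -0.672 (using tan²ω + 1 = sec²ω)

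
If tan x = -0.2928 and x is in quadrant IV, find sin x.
sin x = -0.281 (using tan²x + 1 = sec²x)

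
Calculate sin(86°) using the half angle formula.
sin(86°) = √((1 - cos 172°)/2) = 0.9976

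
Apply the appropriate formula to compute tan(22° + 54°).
tan(22° + 54°) = (tan 22° + tan 54°)/(1 - tan 22° tan 54°) = 4.011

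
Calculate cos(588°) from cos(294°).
cos(588°) = cos²294° - sin²294° = -0.6691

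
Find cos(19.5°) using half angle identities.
cos(19.5°) = √((1 + cos 39°)/2) = 0.9426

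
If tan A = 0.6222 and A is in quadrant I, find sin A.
sin A = 0.5283 (using tan²A + 1 = sec²A)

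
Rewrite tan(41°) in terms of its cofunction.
tan(41°) = cot(90° - 41°) = cot(49°)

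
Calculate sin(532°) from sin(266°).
sin(532°) = 2 sin 266° cos 266° = 0.1392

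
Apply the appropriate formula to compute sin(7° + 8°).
sin(7° + 8°) = sin 7° cos 8° + cos 7° sin 8° = (√6-√2)/4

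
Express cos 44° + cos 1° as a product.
cos 44° + cos 1° = 2 cos(22.5°) cos(21.5°)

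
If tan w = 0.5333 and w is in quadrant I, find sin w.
sin w = 0.4706 (using tan²w + 1 = sec²w)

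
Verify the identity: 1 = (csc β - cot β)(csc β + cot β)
RHS = csc²β - cot²β = (1 + cot²β) - cot²β = 1 = LHS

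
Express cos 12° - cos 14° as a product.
cos 12° - cos 14° = -2 sin(13°) sin(-1°)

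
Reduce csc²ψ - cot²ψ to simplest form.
csc²ψ - cot²ψ = 1 (using Pythagorean identity)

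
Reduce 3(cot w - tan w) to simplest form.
3(cot w - tan w) = 3(2 cot(2w)) (using Double angle)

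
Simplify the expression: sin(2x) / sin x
sin(2x) / sin x = 2 cos x (using Double angle)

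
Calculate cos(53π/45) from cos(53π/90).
cos(53π/45) = 1 - 2sin²53π/90 = -0.848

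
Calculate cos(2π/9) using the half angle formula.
cos(2π/9) = √((1 + cos 4π/9)/2) = 0.766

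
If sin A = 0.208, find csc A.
csc A = 1/sin A = 4.808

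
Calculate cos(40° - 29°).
cos(40° - 29°) = cos 40° cos 29° + sin 40° sin 29° = 0.9816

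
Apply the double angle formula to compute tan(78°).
tan(78°) = 2 tan 39° / (1 - tan²39°) = 4.705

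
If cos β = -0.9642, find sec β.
sec β = 1/cos β = -1.037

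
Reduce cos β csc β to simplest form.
cos β csc β = cot β (using Reciprocal + quotient)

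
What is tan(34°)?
tan(34°) = 0.6745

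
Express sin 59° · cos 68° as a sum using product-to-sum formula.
sin 59° cos 68° = (1/2)[sin(59°+68°) + sin(59°-68°)]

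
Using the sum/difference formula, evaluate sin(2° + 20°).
sin(2° + 20°) = sin 2° cos 20° + cos 2° sin 20° = 0.3746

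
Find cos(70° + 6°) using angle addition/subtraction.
cos(70° + 6°) = cos 70° cos 6° - sin 70° sin 6° = 0.2419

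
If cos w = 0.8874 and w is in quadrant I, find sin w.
sin w = 0.461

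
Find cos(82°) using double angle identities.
cos(82°) = cos²41° - sin²41° = 0.1392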